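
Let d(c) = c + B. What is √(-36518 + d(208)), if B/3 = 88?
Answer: I*√36046 ≈ 189.86*I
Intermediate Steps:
B = 264 (B = 3*88 = 264)
d(c) = 264 + c (d(c) = c + 264 = 264 + c)
√(-36518 + d(208)) = √(-36518 + (264 + 208)) = √(-36518 + 472) = √(-36046) = I*√36046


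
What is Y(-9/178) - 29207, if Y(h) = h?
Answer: -5198855/178 ≈ -29207.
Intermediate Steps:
Y(-9/178) - 29207 = -9/178 - 29207 = -5198855/178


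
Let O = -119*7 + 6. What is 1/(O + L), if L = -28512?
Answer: -1/29339 ≈ -3.4084e-5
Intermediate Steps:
O = -827 (O = -833 + 6 = -827)
1/(O + L) = 1/(-827 - 28512) = 1/(-29339) = -1/29339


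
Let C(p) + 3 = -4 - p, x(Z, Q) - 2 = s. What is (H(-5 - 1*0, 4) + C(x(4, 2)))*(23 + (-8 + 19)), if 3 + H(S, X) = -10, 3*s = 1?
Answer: -2278/3 ≈ -759.33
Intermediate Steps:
s = ⅓ (s = (⅓)*1 = ⅓ ≈ 0.33333)
H(S, X) = -13 (H(S, X) = -3 - 10 = -13)
x(Z, Q) = 7/3 (x(Z, Q) = 2 + ⅓ = 7/3)
C(p) = -7 - p (C(p) = -3 + (-4 - p) = -7 - p)
(H(-5 - 1*0, 4) + C(x(4, 2)))*(23 + (-8 + 19)) = (-13 + (-7 - 1*7/3))*(23 + (-8 + 19)) = (-13 + (-7 - 7/3))*(23 + 11) = (-13 - 28/3)*34 = -67/3*34 = -2278/3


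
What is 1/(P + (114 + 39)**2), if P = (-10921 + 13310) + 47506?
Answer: 1/73304 ≈ 1.3642e-5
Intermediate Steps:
P = 49895 (P = 2389 + 47506 = 49895)
1/(P + (114 + 39)**2) = 1/(49895 + (114 + 39)**2) = 1/(49895 + 153**2) = 1/(49895 + 23409) = 1/73304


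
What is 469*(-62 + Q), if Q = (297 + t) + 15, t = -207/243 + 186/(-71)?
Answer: 221647055/1917 ≈ 1.1562e+5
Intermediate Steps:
t = -6655/1917 (t = -207*1/243 + 186*(-1/71) = -23/27 - 186/71 = -6655/1917 ≈ -3.4716)
Q = 591449/1917 (Q = (297 - 6655/1917) + 15 = 562694/1917 + 15 = 591449/1917 ≈ 308.53)
469*(-62 + Q) = 469*(-62 + 591449/1917) = 469*(472595/1917) = 221647055/1917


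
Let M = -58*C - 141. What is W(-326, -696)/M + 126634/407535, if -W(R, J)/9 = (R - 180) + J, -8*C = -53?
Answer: -17368796486/856231035 ≈ -20.285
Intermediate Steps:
C = 53/8 (C = -⅛*(-53) = 53/8 ≈ 6.6250)
W(R, J) = 1620 - 9*J - 9*R (W(R, J) = -9*((R - 180) + J) = -9*((-180 + R) + J) = -9*(-180 + J + R) = 1620 - 9*J - 9*R)
M = -2101/4 (M = -58*53/8 - 141 = -1537/4 - 141 = -2101/4 ≈ -525.25)
W(-326, -696)/M + 126634/407535 = (1620 - 9*(-696) - 9*(-326))/(-2101/4) + 126634/407535 = (1620 + 6264 + 2934)*(-4/2101) + 126634*(1/407535) = 10818*(-4/2101) + 126634/407535 = -43272/2101 + 126634/407535 = -17368796486/856231035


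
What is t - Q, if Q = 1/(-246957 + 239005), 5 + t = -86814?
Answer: -690384687/7952 ≈ -86819.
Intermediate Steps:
t = -86819 (t = -5 - 86814 = -86819)
Q = -1/7952 (Q = 1/(-7952) = -1/7952 ≈ -0.00012575)
t - Q = -86819 - 1*(-1/7952) = -86819 + 1/7952 = -690384687/7952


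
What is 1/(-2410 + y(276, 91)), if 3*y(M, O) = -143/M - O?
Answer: -828/2020739 ≈ -0.00040975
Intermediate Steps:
y(M, O) = -143/(3*M) - O/3 (y(M, O) = (-143/M - O)/3 = (-O - 143/M)/3 = -143/(3*M) - O/3)
1/(-2410 + y(276, 91)) = 1/(-2410 + (⅓)*(-143 - 1*276*91)/276) = 1/(-2410 + (⅓)*(1/276)*(-143 - 25116)) = 1/(-2410 + (⅓)*(1/276)*(-25259)) = 1/(-2410 - 25259/828) = 1/(-2020739/828) = -828/2020739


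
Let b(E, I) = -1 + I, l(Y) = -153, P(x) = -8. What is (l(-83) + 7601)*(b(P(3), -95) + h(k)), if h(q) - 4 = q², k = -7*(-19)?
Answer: 131062456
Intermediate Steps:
k = 133
h(q) = 4 + q²
(l(-83) + 7601)*(b(P(3), -95) + h(k)) = (-153 + 7601)*((-1 - 95) + (4 + 133²)) = 7448*(-96 + (4 + 17689)) = 7448*(-96 + 17693) = 7448*17597 = 131062456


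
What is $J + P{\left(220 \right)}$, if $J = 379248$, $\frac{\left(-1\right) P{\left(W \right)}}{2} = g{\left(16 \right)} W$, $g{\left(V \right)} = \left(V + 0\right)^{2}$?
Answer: $266608$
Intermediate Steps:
$g{\left(V \right)} = V^{2}$
$P{\left(W \right)} = - 512 W$ ($P{\left(W \right)} = - 2 \cdot 16^{2} W = - 2 \cdot 256 W = - 512 W$)
$J + P{\left(220 \right)} = 379248 - 112640 = 266608$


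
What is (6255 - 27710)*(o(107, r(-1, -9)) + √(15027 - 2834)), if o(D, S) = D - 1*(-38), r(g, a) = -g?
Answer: -3110975 - 21455*√12193 ≈ -5.4801e+6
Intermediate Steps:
o(D, S) = 38 + D (o(D, S) = D + 38 = 38 + D)
(6255 - 27710)*(o(107, r(-1, -9)) + √(15027 - 2834)) = (6255 - 27710)*((38 + 107) + √(15027 - 2834)) = -21455*(145 + √12193) = -3110975 - 21455*√12193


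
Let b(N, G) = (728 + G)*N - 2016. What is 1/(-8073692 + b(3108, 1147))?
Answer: -1/2248208 ≈ -4.4480e-7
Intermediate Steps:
b(N, G) = -2016 + N*(728 + G) (b(N, G) = N*(728 + G) - 2016 = -2016 + N*(728 + G))
1/(-8073692 + b(3108, 1147)) = 1/(-8073692 + (-2016 + 728*3108 + 1147*3108)) = 1/(-8073692 + (-2016 + 2262624 + 3564876)) = 1/(-8073692 + 5825484) = 1/(-2248208) = -1/2248208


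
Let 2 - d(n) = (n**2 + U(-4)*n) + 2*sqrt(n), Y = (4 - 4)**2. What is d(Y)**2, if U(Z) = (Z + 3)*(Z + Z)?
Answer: 4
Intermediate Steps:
U(Z) = 2*Z*(3 + Z) (U(Z) = (3 + Z)*(2*Z) = 2*Z*(3 + Z))
Y = 0 (Y = 0**2 = 0)
d(n) = 2 - n**2 - 8*n - 2*sqrt(n) (d(n) = 2 - ((n**2 + (2*(-4)*(3 - 4))*n) + 2*sqrt(n)) = 2 - ((n**2 + (2*(-4)*(-1))*n) + 2*sqrt(n)) = 2 - ((n**2 + 8*n) + 2*sqrt(n)) = 2 - (n**2 + 2*sqrt(n) + 8*n) = 2 + (-n**2 - 8*n - 2*sqrt(n)) = 2 - n**2 - 8*n - 2*sqrt(n))
d(Y)**2 = (2 - 1*0**2 - 8*0 - 2*sqrt(0))**2 = (2 - 1*0 + 0 - 2*0)**2 = (2 + 0 + 0 + 0)**2 = 2**2 = 4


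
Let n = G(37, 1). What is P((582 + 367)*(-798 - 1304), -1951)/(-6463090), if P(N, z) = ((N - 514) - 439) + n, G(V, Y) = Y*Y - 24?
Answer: 997887/3231545 ≈ 0.30880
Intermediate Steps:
G(V, Y) = -24 + Y² (G(V, Y) = Y² - 24 = -24 + Y²)
n = -23 (n = -24 + 1² = -24 + 1 = -23)
P(N, z) = -976 + N (P(N, z) = ((N - 514) - 439) - 23 = ((-514 + N) - 439) - 23 = (-953 + N) - 23 = -976 + N)
P((582 + 367)*(-798 - 1304), -1951)/(-6463090) = (-976 + (582 + 367)*(-798 - 1304))/(-6463090) = (-976 + 949*(-2102))*(-1/6463090) = (-976 - 1994798)*(-1/6463090) = -1995774*(-1/6463090) = 997887/3231545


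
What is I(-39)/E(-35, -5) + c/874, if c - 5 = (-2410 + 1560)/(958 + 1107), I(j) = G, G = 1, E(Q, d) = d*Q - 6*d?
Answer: 749437/73997210 ≈ 0.010128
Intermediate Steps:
E(Q, d) = -6*d + Q*d (E(Q, d) = Q*d - 6*d = -6*d + Q*d)
I(j) = 1
c = 1895/413 (c = 5 + (-2410 + 1560)/(958 + 1107) = 5 - 850/2065 = 5 - 850*1/2065 = 5 - 170/413 = 1895/413 ≈ 4.5884)
I(-39)/E(-35, -5) + c/874 = 1/(-5*(-6 - 35)) + (1895/413)/874 = 1/(-5*(-41)) + (1895/413)*(1/874) = 1/205 + 1895/360962 = 749437/73997210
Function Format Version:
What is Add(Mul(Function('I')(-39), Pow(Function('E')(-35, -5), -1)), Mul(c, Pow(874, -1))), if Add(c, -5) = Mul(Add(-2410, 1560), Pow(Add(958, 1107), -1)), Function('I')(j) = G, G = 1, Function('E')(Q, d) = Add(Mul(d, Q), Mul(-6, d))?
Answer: Rational(749437, 73997210) ≈ 0.010128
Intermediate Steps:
Function('E')(Q, d) = Add(Mul(-6, d), Mul(Q, d)) (Function('E')(Q, d) = Add(Mul(Q, d), Mul(-6, d)) = Add(Mul(-6, d), Mul(Q, d)))
Function('I')(j) = 1
c = Rational(1895, 413) (c = Add(5, Mul(Add(-2410, 1560), Pow(Add(958, 1107), -1))) = Add(5, Mul(-850, Pow(2065, -1))) = Add(5, Mul(-850, Rational(1, 2065))) = Add(5, Rational(-170, 413)) = Rational(1895, 413) ≈ 4.5884)
Add(Mul(Function('I')(-39), Pow(Function('E')(-35, -5), -1)), Mul(c, Pow(874, -1))) = Add(Mul(1, Pow(Mul(-5, Add(-6, -35)), -1)), Mul(Rational(1895, 413), Pow(874, -1))) = Add(Mul(1, Pow(Mul(-5, -41), -1)), Mul(Rational(1895, 413), Rational(1, 874))) = Add(Mul(1, Pow(205, -1)), Rational(1895, 360962)) = Add(Mul(1, Rational(1, 205)), Rational(1895, 360962)) = Add(Rational(1, 205), Rational(1895, 360962)) = Rational(749437, 73997210)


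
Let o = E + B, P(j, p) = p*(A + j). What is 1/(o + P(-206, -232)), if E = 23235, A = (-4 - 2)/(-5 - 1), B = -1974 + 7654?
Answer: 1/76475 ≈ 1.3076e-5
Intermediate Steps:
B = 5680
A = 1 (A = -6/(-6) = -6*(-⅙) = 1)
P(j, p) = p*(1 + j)
o = 28915 (o = 23235 + 5680 = 28915)
1/(o + P(-206, -232)) = 1/(28915 - 232*(1 - 206)) = 1/(28915 - 232*(-205)) = 1/(28915 + 47560) = 1/76475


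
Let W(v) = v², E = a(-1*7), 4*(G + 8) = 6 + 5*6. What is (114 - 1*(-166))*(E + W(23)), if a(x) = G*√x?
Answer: 148120 + 280*I*√7 ≈ 1.4812e+5 + 740.81*I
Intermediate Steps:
G = 1 (G = -8 + (6 + 5*6)/4 = -8 + (6 + 30)/4 = -8 + (¼)*36 = -8 + 9 = 1)
a(x) = √x (a(x) = 1*√x = √x)
E = I*√7 (E = √(-1*7) = √(-7) = I*√7 ≈ 2.6458*I)
(114 - 1*(-166))*(E + W(23)) = (114 - 1*(-166))*(I*√7 + 23²) = (114 + 166)*(I*√7 + 529) = 280*(529 + I*√7) = 148120 + 280*I*√7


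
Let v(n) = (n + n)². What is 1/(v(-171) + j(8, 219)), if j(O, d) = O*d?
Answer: 1/118716 ≈ 8.4235e-6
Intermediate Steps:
v(n) = 4*n² (v(n) = (2*n)² = 4*n²)
1/(v(-171) + j(8, 219)) = 1/(4*(-171)² + 8*219) = 1/(4*29241 + 1752) = 1/(116964 + 1752) = 1/118716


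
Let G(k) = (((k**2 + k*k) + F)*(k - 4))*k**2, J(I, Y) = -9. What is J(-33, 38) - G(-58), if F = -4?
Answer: 1402411223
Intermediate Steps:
G(k) = k**2*(-4 + k)*(-4 + 2*k**2) (G(k) = (((k**2 + k*k) - 4)*(k - 4))*k**2 = (((k**2 + k**2) - 4)*(-4 + k))*k**2 = ((2*k**2 - 4)*(-4 + k))*k**2 = ((-4 + 2*k**2)*(-4 + k))*k**2 = ((-4 + k)*(-4 + 2*k**2))*k**2 = k**2*(-4 + k)*(-4 + 2*k**2))
J(-33, 38) - G(-58) = -9 - 2*(-58)**2*(8 + (-58)**3 - 4*(-58)**2 - 2*(-58)) = -9 - 2*3364*(8 - 195112 - 4*3364 + 116) = -9 - 2*3364*(8 - 195112 - 13456 + 116) = -9 - 2*3364*(-208444) = -9 - 1*(-1402411232) = -9 + 1402411232 = 1402411223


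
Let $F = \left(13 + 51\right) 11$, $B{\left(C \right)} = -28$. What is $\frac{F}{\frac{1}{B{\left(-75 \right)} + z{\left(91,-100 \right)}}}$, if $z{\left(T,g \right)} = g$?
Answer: $-90112$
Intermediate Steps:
$F = 704$ ($F = 64 \cdot 11 = 704$)
$\frac{F}{\frac{1}{B{\left(-75 \right)} + z{\left(91,-100 \right)}}} = \frac{704}{\frac{1}{-28 - 100}} = \frac{704}{\frac{1}{-128}} = \frac{704}{- \frac{1}{128}} = 704 \left(-128\right) = -90112$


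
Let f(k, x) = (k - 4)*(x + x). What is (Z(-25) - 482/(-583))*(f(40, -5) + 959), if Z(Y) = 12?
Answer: 4479322/583 ≈ 7683.2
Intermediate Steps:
f(k, x) = 2*x*(-4 + k) (f(k, x) = (-4 + k)*(2*x) = 2*x*(-4 + k))
(Z(-25) - 482/(-583))*(f(40, -5) + 959) = (12 - 482/(-583))*(2*(-5)*(-4 + 40) + 959) = (12 - 482*(-1/583))*(2*(-5)*36 + 959) = (12 + 482/583)*(-360 + 959) = (7478/583)*599 = 4479322/583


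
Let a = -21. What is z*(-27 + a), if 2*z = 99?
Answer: -2376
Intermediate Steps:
z = 99/2 (z = (1/2)*99 = 99/2 ≈ 49.500)
z*(-27 + a) = 99*(-27 - 21)/2 = (99/2)*(-48) = -2376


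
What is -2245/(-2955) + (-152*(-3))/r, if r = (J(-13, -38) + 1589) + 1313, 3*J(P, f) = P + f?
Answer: 1564861/1705035 ≈ 0.91779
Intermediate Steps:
J(P, f) = P/3 + f/3 (J(P, f) = (P + f)/3 = P/3 + f/3)
r = 2885 (r = (((⅓)*(-13) + (⅓)*(-38)) + 1589) + 1313 = ((-13/3 - 38/3) + 1589) + 1313 = (-17 + 1589) + 1313 = 1572 + 1313 = 2885)
-2245/(-2955) + (-152*(-3))/r = -2245/(-2955) - 152*(-3)/2885 = -2245*(-1/2955) + 456*(1/2885) = 449/591 + 456/2885 = 1564861/1705035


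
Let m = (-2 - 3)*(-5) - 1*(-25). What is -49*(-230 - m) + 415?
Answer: 14135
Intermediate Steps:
m = 50 (m = -5*(-5) + 25 = 25 + 25 = 50)
-49*(-230 - m) + 415 = -49*(-230 - 1*50) + 415 = -49*(-230 - 50) + 415 = -49*(-280) + 415 = 13720 + 415 = 14135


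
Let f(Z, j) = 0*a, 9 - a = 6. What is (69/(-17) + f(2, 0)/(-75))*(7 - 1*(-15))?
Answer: -1518/17 ≈ -89.294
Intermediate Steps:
a = 3 (a = 9 - 1*6 = 9 - 6 = 3)
f(Z, j) = 0 (f(Z, j) = 0*3 = 0)
(69/(-17) + f(2, 0)/(-75))*(7 - 1*(-15)) = (69/(-17) + 0/(-75))*(7 - 1*(-15)) = (69*(-1/17) + 0*(-1/75))*(7 + 15) = (-69/17 + 0)*22 = -69/17*22 = -1518/17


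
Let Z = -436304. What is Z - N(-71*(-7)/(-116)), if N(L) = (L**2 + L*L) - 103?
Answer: -2935007337/6728 ≈ -4.3624e+5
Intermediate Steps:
N(L) = -103 + 2*L**2 (N(L) = (L**2 + L**2) - 103 = 2*L**2 - 103 = -103 + 2*L**2)
Z - N(-71*(-7)/(-116)) = -436304 - (-103 + 2*(-71*(-7)/(-116))**2) = -436304 - (-103 + 2*(497*(-1/116))**2) = -436304 - (-103 + 2*(-497/116)**2) = -436304 - (-103 + 2*(247009/13456)) = -436304 - (-103 + 247009/6728) = -436304 - 1*(-445975/6728) = -436304 + 445975/6728 = -2935007337/6728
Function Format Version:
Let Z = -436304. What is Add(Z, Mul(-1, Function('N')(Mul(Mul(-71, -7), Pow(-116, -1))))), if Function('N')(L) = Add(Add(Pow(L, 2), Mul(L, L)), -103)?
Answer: Rational(-2935007337, 6728) ≈ -4.3624e+5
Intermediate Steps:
Function('N')(L) = Add(-103, Mul(2, Pow(L, 2))) (Function('N')(L) = Add(Add(Pow(L, 2), Pow(L, 2)), -103) = Add(Mul(2, Pow(L, 2)), -103) = Add(-103, Mul(2, Pow(L, 2))))
Add(Z, Mul(-1, Function('N')(Mul(Mul(-71, -7), Pow(-116, -1))))) = Add(-436304, Mul(-1, Add(-103, Mul(2, Pow(Mul(Mul(-71, -7), Pow(-116, -1)), 2))))) = Add(-436304, Mul(-1, Add(-103, Mul(2, Pow(Mul(497, Rational(-1, 116)), 2))))) = Add(-436304, Mul(-1, Add(-103, Mul(2, Pow(Rational(-497, 116), 2))))) = Add(-436304, Mul(-1, Add(-103, Mul(2, Rational(247009, 13456))))) = Add(-436304, Mul(-1, Add(-103, Rational(247009, 6728)))) = Add(-436304, Mul(-1, Rational(-445975, 6728))) = Add(-436304, Rational(445975, 6728)) = Rational(-2935007337, 6728)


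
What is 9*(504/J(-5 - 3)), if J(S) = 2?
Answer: 2268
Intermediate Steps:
9*(504/J(-5 - 3)) = 9*(504/2) = 9*(504*(1/2)) = 9*252 = 2268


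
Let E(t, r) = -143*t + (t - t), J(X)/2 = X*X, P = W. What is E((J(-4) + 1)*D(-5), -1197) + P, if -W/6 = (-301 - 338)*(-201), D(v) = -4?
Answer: -751758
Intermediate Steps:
W = -770634 (W = -6*(-301 - 338)*(-201) = -(-3834)*(-201) = -6*128439 = -770634)
P = -770634
J(X) = 2*X² (J(X) = 2*(X*X) = 2*X²)
E(t, r) = -143*t (E(t, r) = -143*t + 0 = -143*t)
E((J(-4) + 1)*D(-5), -1197) + P = -143*(2*(-4)² + 1)*(-4) - 770634 = -143*(2*16 + 1)*(-4) - 770634 = -143*(32 + 1)*(-4) - 770634 = -4719*(-4) - 770634 = -143*(-132) - 770634 = 18876 - 770634 = -751758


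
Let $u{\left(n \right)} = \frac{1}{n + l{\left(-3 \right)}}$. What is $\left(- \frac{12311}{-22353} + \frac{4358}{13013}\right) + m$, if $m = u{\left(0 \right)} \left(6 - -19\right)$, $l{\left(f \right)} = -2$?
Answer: $- \frac{6756754891}{581759178} \approx -11.614$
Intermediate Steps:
$u{\left(n \right)} = \frac{1}{-2 + n}$ ($u{\left(n \right)} = \frac{1}{n - 2} = \frac{1}{-2 + n}$)
$m = - \frac{25}{2}$ ($m = \frac{6 - -19}{-2 + 0} = \frac{6 + 19}{-2} = \left(- \frac{1}{2}\right) 25 = - \frac{25}{2} \approx -12.5$)
$\left(- \frac{12311}{-22353} + \frac{4358}{13013}\right) + m = \left(- \frac{12311}{-22353} + \frac{4358}{13013}\right) - \frac{25}{2} = \left(\left(-12311\right) \left(- \frac{1}{22353}\right) + 4358 \cdot \frac{1}{13013}\right) - \frac{25}{2} = \left(\frac{12311}{22353} + \frac{4358}{13013}\right) - \frac{25}{2} = \frac{257617417}{290879589} - \frac{25}{2} = - \frac{6756754891}{581759178}$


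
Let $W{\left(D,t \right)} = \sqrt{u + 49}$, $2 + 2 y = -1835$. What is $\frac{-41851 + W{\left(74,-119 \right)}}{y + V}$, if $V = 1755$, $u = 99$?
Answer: $- \frac{83702}{1673} + \frac{4 \sqrt{37}}{1673} \approx -50.017$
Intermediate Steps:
$y = - \frac{1837}{2}$ ($y = -1 + \frac{1}{2} \left(-1835\right) = -1 - \frac{1835}{2} = - \frac{1837}{2} \approx -918.5$)
$W{\left(D,t \right)} = 2 \sqrt{37}$ ($W{\left(D,t \right)} = \sqrt{99 + 49} = \sqrt{148} = 2 \sqrt{37}$)
$\frac{-41851 + W{\left(74,-119 \right)}}{y + V} = \frac{-41851 + 2 \sqrt{37}}{- \frac{1837}{2} + 1755} = \frac{-41851 + 2 \sqrt{37}}{\frac{1673}{2}} = \left(-41851 + 2 \sqrt{37}\right) \frac{2}{1673} = - \frac{83702}{1673} + \frac{4 \sqrt{37}}{1673}$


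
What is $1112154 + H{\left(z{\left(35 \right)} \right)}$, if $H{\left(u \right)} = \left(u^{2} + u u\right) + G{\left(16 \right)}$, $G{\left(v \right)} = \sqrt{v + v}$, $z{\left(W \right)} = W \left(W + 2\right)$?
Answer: $4466204 + 4 \sqrt{2} \approx 4.4662 \cdot 10^{6}$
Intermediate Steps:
$z{\left(W \right)} = W \left(2 + W\right)$
$G{\left(v \right)} = \sqrt{2} \sqrt{v}$ ($G{\left(v \right)} = \sqrt{2 v} = \sqrt{2} \sqrt{v}$)
$H{\left(u \right)} = 2 u^{2} + 4 \sqrt{2}$ ($H{\left(u \right)} = \left(u^{2} + u u\right) + \sqrt{2} \sqrt{16} = \left(u^{2} + u^{2}\right) + \sqrt{2} \cdot 4 = 2 u^{2} + 4 \sqrt{2}$)
$1112154 + H{\left(z{\left(35 \right)} \right)} = 1112154 + \left(2 \left(35 \left(2 + 35\right)\right)^{2} + 4 \sqrt{2}\right) = 1112154 + \left(2 \left(35 \cdot 37\right)^{2} + 4 \sqrt{2}\right) = 1112154 + \left(2 \cdot 1295^{2} + 4 \sqrt{2}\right) = 1112154 + \left(2 \cdot 1677025 + 4 \sqrt{2}\right) = 1112154 + \left(3354050 + 4 \sqrt{2}\right) = 4466204 + 4 \sqrt{2}$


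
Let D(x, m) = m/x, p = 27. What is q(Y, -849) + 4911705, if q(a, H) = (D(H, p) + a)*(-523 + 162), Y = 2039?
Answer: 1181705407/283 ≈ 4.1756e+6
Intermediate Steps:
q(a, H) = -9747/H - 361*a (q(a, H) = (27/H + a)*(-523 + 162) = (a + 27/H)*(-361) = -9747/H - 361*a)
q(Y, -849) + 4911705 = (-9747/(-849) - 361*2039) + 4911705 = (-9747*(-1/849) - 736079) + 4911705 = (3249/283 - 736079) + 4911705 = -208307108/283 + 4911705 = 1181705407/283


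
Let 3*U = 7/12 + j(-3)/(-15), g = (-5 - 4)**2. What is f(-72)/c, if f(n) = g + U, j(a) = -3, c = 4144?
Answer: 14627/745920 ≈ 0.019609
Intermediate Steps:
g = 81 (g = (-9)**2 = 81)
U = 47/180 (U = (7/12 - 3/(-15))/3 = (7*(1/12) - 3*(-1/15))/3 = (7/12 + 1/5)/3 = (1/3)*(47/60) = 47/180 ≈ 0.26111)
f(n) = 14627/180 (f(n) = 81 + 47/180 = 14627/180)
f(-72)/c = (14627/180)/4144 = (14627/180)*(1/4144) = 14627/745920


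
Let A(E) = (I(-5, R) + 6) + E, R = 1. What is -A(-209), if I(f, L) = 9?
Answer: 194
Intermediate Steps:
A(E) = 15 + E (A(E) = (9 + 6) + E = 15 + E)
-A(-209) = -(15 - 209) = -1*(-194) = 194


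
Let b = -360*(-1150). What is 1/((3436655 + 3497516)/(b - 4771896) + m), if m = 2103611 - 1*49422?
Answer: 4357896/8951935092173 ≈ 4.8681e-7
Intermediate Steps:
b = 414000
m = 2054189 (m = 2103611 - 49422 = 2054189)
1/((3436655 + 3497516)/(b - 4771896) + m) = 1/((3436655 + 3497516)/(414000 - 4771896) + 2054189) = 1/(6934171/(-4357896) + 2054189) = 1/(6934171*(-1/4357896) + 2054189) = 1/(-6934171/4357896 + 2054189) = 1/(8951935092173/4357896) = 4357896/8951935092173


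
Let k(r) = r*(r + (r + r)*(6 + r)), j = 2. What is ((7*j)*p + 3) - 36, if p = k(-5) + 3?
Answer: 1059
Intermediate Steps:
k(r) = r*(r + 2*r*(6 + r)) (k(r) = r*(r + (2*r)*(6 + r)) = r*(r + 2*r*(6 + r)))
p = 78 (p = (-5)**2*(13 + 2*(-5)) + 3 = 25*(13 - 10) + 3 = 25*3 + 3 = 75 + 3 = 78)
((7*j)*p + 3) - 36 = ((7*2)*78 + 3) - 36 = (14*78 + 3) - 36 = (1092 + 3) - 36 = 1095 - 36 = 1059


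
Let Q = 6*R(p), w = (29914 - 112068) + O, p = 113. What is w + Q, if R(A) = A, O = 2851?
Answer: -78625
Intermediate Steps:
w = -79303 (w = (29914 - 112068) + 2851 = -82154 + 2851 = -79303)
Q = 678 (Q = 6*113 = 678)
w + Q = -79303 + 678 = -78625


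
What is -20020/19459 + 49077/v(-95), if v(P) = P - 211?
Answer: -9708237/60146 ≈ -161.41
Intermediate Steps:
v(P) = -211 + P
-20020/19459 + 49077/v(-95) = -20020/19459 + 49077/(-211 - 95) = -20020*1/19459 + 49077/(-306) = -1820/1769 + 49077*(-1/306) = -1820/1769 - 5453/34 = -9708237/60146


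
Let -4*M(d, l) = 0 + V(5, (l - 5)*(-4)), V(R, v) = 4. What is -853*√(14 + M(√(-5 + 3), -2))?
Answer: -853*√13 ≈ -3075.5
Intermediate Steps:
M(d, l) = -1 (M(d, l) = -(0 + 4)/4 = -¼*4 = -1)
-853*√(14 + M(√(-5 + 3), -2)) = -853*√(14 - 1) = -853*√13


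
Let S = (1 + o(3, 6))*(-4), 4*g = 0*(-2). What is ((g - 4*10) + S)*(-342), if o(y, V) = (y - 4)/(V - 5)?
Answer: 13680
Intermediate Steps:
g = 0 (g = (0*(-2))/4 = (¼)*0 = 0)
o(y, V) = (-4 + y)/(-5 + V)
S = 0 (S = (1 + (-4 + 3)/(-5 + 6))*(-4) = (1 - 1/1)*(-4) = (1 + 1*(-1))*(-4) = (1 - 1)*(-4) = 0*(-4) = 0)
((g - 4*10) + S)*(-342) = ((0 - 4*10) + 0)*(-342) = ((0 - 40) + 0)*(-342) = (-40 + 0)*(-342) = -40*(-342) = 13680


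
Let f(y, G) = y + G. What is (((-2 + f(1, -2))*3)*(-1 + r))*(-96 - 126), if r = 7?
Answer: 11988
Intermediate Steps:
f(y, G) = G + y
(((-2 + f(1, -2))*3)*(-1 + r))*(-96 - 126) = (((-2 + (-2 + 1))*3)*(-1 + 7))*(-96 - 126) = (((-2 - 1)*3)*6)*(-222) = (-3*3*6)*(-222) = -9*6*(-222) = -54*(-222) = 11988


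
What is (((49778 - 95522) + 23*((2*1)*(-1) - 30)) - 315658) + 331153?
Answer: -30985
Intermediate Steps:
(((49778 - 95522) + 23*((2*1)*(-1) - 30)) - 315658) + 331153 = ((-45744 + 23*(2*(-1) - 30)) - 315658) + 331153 = ((-45744 + 23*(-2 - 30)) - 315658) + 331153 = ((-45744 + 23*(-32)) - 315658) + 331153 = ((-45744 - 736) - 315658) + 331153 = (-46480 - 315658) + 331153 = -362138 + 331153 = -30985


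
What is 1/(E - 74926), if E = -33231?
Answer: -1/108157 ≈ -9.2458e-6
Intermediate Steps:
1/(E - 74926) = 1/(-33231 - 74926) = 1/(-108157) = -1/108157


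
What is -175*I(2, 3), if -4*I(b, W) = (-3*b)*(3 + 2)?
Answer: -2625/2 ≈ -1312.5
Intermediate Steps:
I(b, W) = 15*b/4 (I(b, W) = -(-3*b)*(3 + 2)/4 = -(-3*b)*5/4 = -(-15)*b/4 = 15*b/4)
-175*I(2, 3) = -2625*2/4 = -175*15/2 = -2625/2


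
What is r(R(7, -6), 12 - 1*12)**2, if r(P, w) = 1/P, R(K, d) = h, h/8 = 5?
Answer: 1/1600 ≈ 0.00062500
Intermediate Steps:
h = 40 (h = 8*5 = 40)
R(K, d) = 40
r(R(7, -6), 12 - 1*12)**2 = (1/40)**2 = 1/1600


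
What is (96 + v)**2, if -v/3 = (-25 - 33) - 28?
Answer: 125316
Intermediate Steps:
v = 258 (v = -3*((-25 - 33) - 28) = -3*(-58 - 28) = -3*(-86) = 258)
(96 + v)**2 = (96 + 258)**2 = 354**2 = 125316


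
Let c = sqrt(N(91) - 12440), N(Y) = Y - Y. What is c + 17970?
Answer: 17970 + 2*I*sqrt(3110) ≈ 17970.0 + 111.53*I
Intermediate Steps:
N(Y) = 0
c = 2*I*sqrt(3110) (c = sqrt(0 - 12440) = sqrt(-12440) = 2*I*sqrt(3110) ≈ 111.53*I)
c + 17970 = 2*I*sqrt(3110) + 17970 = 17970 + 2*I*sqrt(3110)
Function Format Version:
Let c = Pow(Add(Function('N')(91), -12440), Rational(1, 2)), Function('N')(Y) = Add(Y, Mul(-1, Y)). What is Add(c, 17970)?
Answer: Add(17970, Mul(2, I, Pow(3110, Rational(1, 2)))) ≈ Add(17970., Mul(111.53, I))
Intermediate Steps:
Function('N')(Y) = 0
c = Mul(2, I, Pow(3110, Rational(1, 2))) (c = Pow(Add(0, -12440), Rational(1, 2)) = Pow(-12440, Rational(1, 2)) = Mul(2, I, Pow(3110, Rational(1, 2))) ≈ Mul(111.53, I))
Add(c, 17970) = Add(Mul(2, I, Pow(3110, Rational(1, 2))), 17970) = Add(17970, Mul(2, I, Pow(3110, Rational(1, 2))))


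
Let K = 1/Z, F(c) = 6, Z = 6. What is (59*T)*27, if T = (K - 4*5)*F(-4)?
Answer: -189567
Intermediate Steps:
K = ⅙ (K = 1/6 = ⅙ ≈ 0.16667)
T = -119 (T = (⅙ - 4*5)*6 = (⅙ - 20)*6 = -119/6*6 = -119)
(59*T)*27 = (59*(-119))*27 = -7021*27 = -189567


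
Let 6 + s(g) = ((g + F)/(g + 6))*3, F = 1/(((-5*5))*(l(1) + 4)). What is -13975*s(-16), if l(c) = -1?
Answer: 167141/10 ≈ 16714.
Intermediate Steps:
F = -1/75 (F = 1/(((-5*5))*(-1 + 4)) = 1/(-25*3) = -1/25*⅓ = -1/75 ≈ -0.013333)
s(g) = -6 + 3*(-1/75 + g)/(6 + g) (s(g) = -6 + ((g - 1/75)/(g + 6))*3 = -6 + ((-1/75 + g)/(6 + g))*3 = -6 + 3*(-1/75 + g)/(6 + g))
-13975*s(-16) = -559*(-901 - 75*(-16))/(6 - 16) = -559*(-901 + 1200)/(-10) = -559*(-1)*299/10 = -13975*(-299/250) = 167141/10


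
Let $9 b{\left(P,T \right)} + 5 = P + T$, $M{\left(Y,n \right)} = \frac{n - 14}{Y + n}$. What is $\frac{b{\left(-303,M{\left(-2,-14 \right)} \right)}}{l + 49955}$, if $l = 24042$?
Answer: $- \frac{175}{380556} \approx -0.00045985$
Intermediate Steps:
$M{\left(Y,n \right)} = \frac{-14 + n}{Y + n}$
$b{\left(P,T \right)} = - \frac{5}{9} + \frac{P}{9} + \frac{T}{9}$ ($b{\left(P,T \right)} = - \frac{5}{9} + \frac{P + T}{9} = - \frac{5}{9} + \left(\frac{P}{9} + \frac{T}{9}\right) = - \frac{5}{9} + \frac{P}{9} + \frac{T}{9}$)
$\frac{b{\left(-303,M{\left(-2,-14 \right)} \right)}}{l + 49955} = \frac{- \frac{5}{9} + \frac{1}{9} \left(-303\right) + \frac{\frac{1}{-2 - 14} \left(-14 - 14\right)}{9}}{24042 + 49955} = \frac{- \frac{5}{9} - \frac{101}{3} + \frac{\frac{1}{-16} \left(-28\right)}{9}}{73997} = \left(- \frac{5}{9} - \frac{101}{3} + \frac{\left(- \frac{1}{16}\right) \left(-28\right)}{9}\right) \frac{1}{73997} = \left(- \frac{5}{9} - \frac{101}{3} + \frac{1}{9} \cdot \frac{7}{4}\right) \frac{1}{73997} = \left(- \frac{5}{9} - \frac{101}{3} + \frac{7}{36}\right) \frac{1}{73997} = \left(- \frac{1225}{36}\right) \frac{1}{73997} = - \frac{175}{380556}$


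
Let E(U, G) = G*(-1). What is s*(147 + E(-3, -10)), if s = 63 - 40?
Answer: 3611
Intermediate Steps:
E(U, G) = -G
s = 23
s*(147 + E(-3, -10)) = 23*(147 - 1*(-10)) = 23*(147 + 10) = 23*157 = 3611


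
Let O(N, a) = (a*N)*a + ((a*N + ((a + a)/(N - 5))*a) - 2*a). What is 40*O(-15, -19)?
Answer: -205124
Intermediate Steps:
O(N, a) = -2*a + N*a + N*a² + 2*a²/(-5 + N) (O(N, a) = (N*a)*a + ((N*a + ((2*a)/(-5 + N))*a) - 2*a) = N*a² + ((N*a + (2*a/(-5 + N))*a) - 2*a) = N*a² + ((N*a + 2*a²/(-5 + N)) - 2*a) = N*a² + (-2*a + N*a + 2*a²/(-5 + N)) = -2*a + N*a + N*a² + 2*a²/(-5 + N))
40*O(-15, -19) = 40*(-19*(10 + (-15)² - 7*(-15) + 2*(-19) - 19*(-15)² - 5*(-15)*(-19))/(-5 - 15)) = 40*(-19*(10 + 225 + 105 - 38 - 19*225 - 1425)/(-20)) = 40*(-19*(-1/20)*(10 + 225 + 105 - 38 - 4275 - 1425)) = 40*(-19*(-1/20)*(-5398)) = 40*(-51281/10) = -205124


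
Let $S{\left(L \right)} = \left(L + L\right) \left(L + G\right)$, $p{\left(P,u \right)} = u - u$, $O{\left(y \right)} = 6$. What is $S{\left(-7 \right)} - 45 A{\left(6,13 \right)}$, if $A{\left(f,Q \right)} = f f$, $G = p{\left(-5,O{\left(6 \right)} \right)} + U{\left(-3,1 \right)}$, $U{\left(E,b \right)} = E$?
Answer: $-1480$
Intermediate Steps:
$p{\left(P,u \right)} = 0$
$G = -3$ ($G = 0 - 3 = -3$)
$A{\left(f,Q \right)} = f^{2}$
$S{\left(L \right)} = 2 L \left(-3 + L\right)$ ($S{\left(L \right)} = \left(L + L\right) \left(L - 3\right) = 2 L \left(-3 + L\right)$)
$S{\left(-7 \right)} - 45 A{\left(6,13 \right)} = 2 \left(-7\right) \left(-3 - 7\right) - 45 \cdot 6^{2} = 2 \left(-7\right) \left(-10\right) - 1620 = 140 - 1620 = -1480$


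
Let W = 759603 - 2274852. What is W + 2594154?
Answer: 1078905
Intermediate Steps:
W = -1515249
W + 2594154 = -1515249 + 2594154 = 1078905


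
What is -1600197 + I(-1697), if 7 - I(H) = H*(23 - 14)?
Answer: -1584917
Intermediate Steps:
I(H) = 7 - 9*H (I(H) = 7 - H*(23 - 14) = 7 - H*9 = 7 - 9*H)
-1600197 + I(-1697) = -1600197 + (7 - 9*(-1697)) = -1600197 + (7 + 15273) = -1600197 + 15280 = -1584917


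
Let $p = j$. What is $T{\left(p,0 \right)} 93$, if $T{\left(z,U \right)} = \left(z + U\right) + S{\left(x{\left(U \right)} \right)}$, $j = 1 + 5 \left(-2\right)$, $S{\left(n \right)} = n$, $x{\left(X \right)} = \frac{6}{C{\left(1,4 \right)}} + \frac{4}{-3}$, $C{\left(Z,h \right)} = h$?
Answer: $- \frac{1643}{2} \approx -821.5$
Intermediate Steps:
$x{\left(X \right)} = \frac{1}{6}$ ($x{\left(X \right)} = \frac{6}{4} + \frac{4}{-3} = 6 \cdot \frac{1}{4} + 4 \left(- \frac{1}{3}\right) = \frac{3}{2} - \frac{4}{3} = \frac{1}{6}$)
$j = -9$ ($j = 1 - 10 = -9$)
$p = -9$
$T{\left(z,U \right)} = \frac{1}{6} + U + z$ ($T{\left(z,U \right)} = \left(z + U\right) + \frac{1}{6} = \left(U + z\right) + \frac{1}{6} = \frac{1}{6} + U + z$)
$T{\left(p,0 \right)} 93 = \left(\frac{1}{6} + 0 - 9\right) 93 = \left(- \frac{53}{6}\right) 93 = - \frac{1643}{2}$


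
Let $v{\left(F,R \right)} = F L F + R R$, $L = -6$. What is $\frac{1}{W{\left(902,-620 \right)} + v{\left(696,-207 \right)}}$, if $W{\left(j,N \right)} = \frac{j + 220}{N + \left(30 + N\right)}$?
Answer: $- \frac{55}{157500636} \approx -3.4921 \cdot 10^{-7}$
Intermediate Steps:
$W{\left(j,N \right)} = \frac{220 + j}{30 + 2 N}$
$v{\left(F,R \right)} = R^{2} - 6 F^{2}$ ($v{\left(F,R \right)} = F \left(-6\right) F + R R = - 6 F F + R^{2} = - 6 F^{2} + R^{2} = R^{2} - 6 F^{2}$)
$\frac{1}{W{\left(902,-620 \right)} + v{\left(696,-207 \right)}} = \frac{1}{\frac{220 + 902}{2 \left(15 - 620\right)} + \left(\left(-207\right)^{2} - 6 \cdot 696^{2}\right)} = \frac{1}{\frac{1}{2} \frac{1}{-605} \cdot 1122 + \left(42849 - 2906496\right)} = \frac{1}{\frac{1}{2} \left(- \frac{1}{605}\right) 1122 + \left(42849 - 2906496\right)} = \frac{1}{- \frac{51}{55} - 2863647} = \frac{1}{- \frac{157500636}{55}} = - \frac{55}{157500636}$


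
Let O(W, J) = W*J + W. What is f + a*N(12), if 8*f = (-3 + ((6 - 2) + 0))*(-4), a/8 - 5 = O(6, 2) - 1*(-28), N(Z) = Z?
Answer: 9791/2 ≈ 4895.5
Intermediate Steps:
O(W, J) = W + J*W (O(W, J) = J*W + W = W + J*W)
a = 408 (a = 40 + 8*(6*(1 + 2) - 1*(-28)) = 40 + 8*(6*3 + 28) = 40 + 8*(18 + 28) = 40 + 8*46 = 40 + 368 = 408)
f = -1/2 (f = ((-3 + ((6 - 2) + 0))*(-4))/8 = ((-3 + (4 + 0))*(-4))/8 = ((-3 + 4)*(-4))/8 = (1*(-4))/8 = (1/8)*(-4) = -1/2 ≈ -0.50000)
f + a*N(12) = -1/2 + 408*12 = -1/2 + 4896 = 9791/2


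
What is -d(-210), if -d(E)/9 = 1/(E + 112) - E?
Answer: 185211/98 ≈ 1889.9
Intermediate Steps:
d(E) = -9/(112 + E) + 9*E (d(E) = -9*(1/(E + 112) - E) = -9*(1/(112 + E) - E) = -9/(112 + E) + 9*E)
-d(-210) = -9*(-1 + (-210)² + 112*(-210))/(112 - 210) = -9*(-1 + 44100 - 23520)/(-98) = -9*(-1)*20579/98 = -1*(-185211/98) = 185211/98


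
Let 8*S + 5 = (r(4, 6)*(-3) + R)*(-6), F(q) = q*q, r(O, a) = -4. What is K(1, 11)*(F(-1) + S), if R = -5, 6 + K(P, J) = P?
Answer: 195/8 ≈ 24.375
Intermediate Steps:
K(P, J) = -6 + P
F(q) = q**2
S = -47/8 (S = -5/8 + ((-4*(-3) - 5)*(-6))/8 = -5/8 + ((12 - 5)*(-6))/8 = -5/8 + (7*(-6))/8 = -5/8 + (1/8)*(-42) = -5/8 - 21/4 = -47/8 ≈ -5.8750)
K(1, 11)*(F(-1) + S) = (-6 + 1)*((-1)**2 - 47/8) = -5*(1 - 47/8) = -5*(-39/8) = 195/8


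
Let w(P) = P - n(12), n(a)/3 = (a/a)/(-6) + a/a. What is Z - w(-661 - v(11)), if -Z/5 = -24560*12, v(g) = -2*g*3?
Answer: 2948395/2 ≈ 1.4742e+6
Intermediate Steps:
v(g) = -6*g
Z = 1473600 (Z = -(-122800)*12 = -5*(-294720) = 1473600)
n(a) = 5/2 (n(a) = 3*((a/a)/(-6) + a/a) = 3*(1*(-1/6) + 1) = 3*(-1/6 + 1) = 3*(5/6) = 5/2)
w(P) = -5/2 + P (w(P) = P - 1*5/2 = P - 5/2 = -5/2 + P)
Z - w(-661 - v(11)) = 1473600 - (-5/2 + (-661 - (-6)*11)) = 1473600 - (-5/2 + (-661 - 1*(-66))) = 1473600 - (-5/2 + (-661 + 66)) = 1473600 - (-5/2 - 595) = 1473600 - 1*(-1195/2) = 1473600 + 1195/2 = 2948395/2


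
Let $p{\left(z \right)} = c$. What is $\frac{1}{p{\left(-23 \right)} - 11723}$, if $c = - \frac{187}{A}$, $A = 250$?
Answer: $- \frac{250}{2930937} \approx -8.5297 \cdot 10^{-5}$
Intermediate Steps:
$c = - \frac{187}{250} \approx -0.748$
$p{\left(z \right)} = - \frac{187}{250}$
$\frac{1}{p{\left(-23 \right)} - 11723} = \frac{1}{- \frac{187}{250} - 11723} = \frac{1}{- \frac{2930937}{250}} = - \frac{250}{2930937}$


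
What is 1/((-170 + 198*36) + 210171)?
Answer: 1/217129 ≈ 4.6056e-6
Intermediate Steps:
1/((-170 + 198*36) + 210171) = 1/((-170 + 7128) + 210171) = 1/(6958 + 210171) = 1/217129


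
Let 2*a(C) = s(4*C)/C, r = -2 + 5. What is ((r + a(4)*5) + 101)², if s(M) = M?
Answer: 12996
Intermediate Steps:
r = 3
a(C) = 2 (a(C) = ((4*C)/C)/2 = (½)*4 = 2)
((r + a(4)*5) + 101)² = ((3 + 2*5) + 101)² = ((3 + 10) + 101)² = (13 + 101)² = 114² = 12996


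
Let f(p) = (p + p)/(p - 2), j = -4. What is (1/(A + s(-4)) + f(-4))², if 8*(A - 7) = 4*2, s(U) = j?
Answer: 361/144 ≈ 2.5069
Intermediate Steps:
f(p) = 2*p/(-2 + p) (f(p) = (2*p)/(-2 + p) = 2*p/(-2 + p))
s(U) = -4
A = 8 (A = 7 + (4*2)/8 = 7 + (⅛)*8 = 7 + 1 = 8)
(1/(A + s(-4)) + f(-4))² = (1/(8 - 4) + 2*(-4)/(-2 - 4))² = (1/4 + 2*(-4)/(-6))² = (¼ + 2*(-4)*(-⅙))² = (¼ + 4/3)² = (19/12)² = 361/144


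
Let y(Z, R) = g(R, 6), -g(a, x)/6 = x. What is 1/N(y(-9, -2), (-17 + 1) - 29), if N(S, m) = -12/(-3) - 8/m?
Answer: 45/188 ≈ 0.23936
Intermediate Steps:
g(a, x) = -6*x
y(Z, R) = -36 (y(Z, R) = -6*6 = -36)
N(S, m) = 4 - 8/m (N(S, m) = -12*(-1/3) - 8/m = 4 - 8/m)
1/N(y(-9, -2), (-17 + 1) - 29) = 1/(4 - 8/((-17 + 1) - 29)) = 1/(4 - 8/(-16 - 29)) = 1/(4 - 8/(-45)) = 1/(4 - 8*(-1/45)) = 1/(4 + 8/45) = 1/(188/45) = 45/188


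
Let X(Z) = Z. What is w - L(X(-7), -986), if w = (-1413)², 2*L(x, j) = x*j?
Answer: 1993118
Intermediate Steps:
L(x, j) = j*x/2 (L(x, j) = (x*j)/2 = (j*x)/2 = j*x/2)
w = 1996569
w - L(X(-7), -986) = 1996569 - (-986)*(-7)/2 = 1996569 - 1*3451 = 1996569 - 3451 = 1993118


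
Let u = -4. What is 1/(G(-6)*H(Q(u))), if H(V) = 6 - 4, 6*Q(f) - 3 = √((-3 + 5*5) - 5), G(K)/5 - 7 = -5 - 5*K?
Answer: 1/320 ≈ 0.0031250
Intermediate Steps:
G(K) = 10 - 25*K (G(K) = 35 + 5*(-5 - 5*K) = 35 + (-25 - 25*K) = 10 - 25*K)
Q(f) = ½ + √17/6 (Q(f) = ½ + √((-3 + 5*5) - 5)/6 = ½ + √((-3 + 25) - 5)/6 = ½ + √(22 - 5)/6 = ½ + √17/6)
H(V) = 2
1/(G(-6)*H(Q(u))) = 1/((10 - 25*(-6))*2) = 1/((10 + 150)*2) = 1/(160*2) = 1/320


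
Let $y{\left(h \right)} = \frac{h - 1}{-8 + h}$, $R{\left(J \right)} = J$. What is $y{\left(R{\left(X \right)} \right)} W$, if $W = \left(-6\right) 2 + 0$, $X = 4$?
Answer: $9$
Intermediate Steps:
$y{\left(h \right)} = \frac{-1 + h}{-8 + h}$
$W = -12$ ($W = -12 + 0 = -12$)
$y{\left(R{\left(X \right)} \right)} W = \frac{-1 + 4}{-8 + 4} \left(-12\right) = \frac{1}{-4} \cdot 3 \left(-12\right) = \left(- \frac{1}{4}\right) 3 \left(-12\right) = \left(- \frac{3}{4}\right) \left(-12\right) = 9$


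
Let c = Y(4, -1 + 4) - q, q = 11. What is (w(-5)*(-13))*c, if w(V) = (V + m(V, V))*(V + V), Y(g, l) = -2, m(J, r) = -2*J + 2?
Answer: -11830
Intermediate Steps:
m(J, r) = 2 - 2*J
c = -13 (c = -2 - 1*11 = -2 - 11 = -13)
w(V) = 2*V*(2 - V) (w(V) = (V + (2 - 2*V))*(V + V) = (2 - V)*(2*V) = 2*V*(2 - V))
(w(-5)*(-13))*c = ((2*(-5)*(2 - 1*(-5)))*(-13))*(-13) = ((2*(-5)*(2 + 5))*(-13))*(-13) = ((2*(-5)*7)*(-13))*(-13) = -70*(-13)*(-13) = 910*(-13) = -11830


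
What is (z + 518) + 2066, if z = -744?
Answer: 1840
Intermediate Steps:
(z + 518) + 2066 = (-744 + 518) + 2066 = -226 + 2066 = 1840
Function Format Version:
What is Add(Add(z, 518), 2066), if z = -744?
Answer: 1840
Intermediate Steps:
Add(Add(z, 518), 2066) = Add(Add(-744, 518), 2066) = Add(-226, 2066) = 1840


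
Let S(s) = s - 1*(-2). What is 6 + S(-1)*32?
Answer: 38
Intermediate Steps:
S(s) = 2 + s (S(s) = s + 2 = 2 + s)
6 + S(-1)*32 = 6 + (2 - 1)*32 = 6 + 1*32 = 6 + 32 = 38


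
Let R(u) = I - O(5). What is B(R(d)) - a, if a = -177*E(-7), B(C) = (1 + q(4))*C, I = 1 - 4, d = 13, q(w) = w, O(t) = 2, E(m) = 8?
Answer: 1391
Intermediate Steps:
I = -3
R(u) = -5 (R(u) = -3 - 1*2 = -3 - 2 = -5)
B(C) = 5*C (B(C) = (1 + 4)*C = 5*C)
a = -1416 (a = -177*8 = -1416)
B(R(d)) - a = 5*(-5) - 1*(-1416) = -25 + 1416 = 1391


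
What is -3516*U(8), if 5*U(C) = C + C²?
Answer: -253152/5 ≈ -50630.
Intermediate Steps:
U(C) = C/5 + C²/5 (U(C) = (C + C²)/5 = C/5 + C²/5)
-3516*U(8) = -3516*8*(1 + 8)/5 = -3516*8*9/5 = -3516*72/5 = -253152/5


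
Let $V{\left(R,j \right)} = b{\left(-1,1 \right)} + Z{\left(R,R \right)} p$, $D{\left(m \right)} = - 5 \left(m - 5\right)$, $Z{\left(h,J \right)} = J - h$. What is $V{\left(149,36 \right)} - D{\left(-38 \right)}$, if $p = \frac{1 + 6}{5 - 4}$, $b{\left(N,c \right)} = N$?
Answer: $-216$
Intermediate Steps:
$p = 7$ ($p = \frac{7}{1} = 7 \cdot 1 = 7$)
$D{\left(m \right)} = 25 - 5 m$ ($D{\left(m \right)} = - 5 \left(-5 + m\right) = 25 - 5 m$)
$V{\left(R,j \right)} = -1$ ($V{\left(R,j \right)} = -1 + \left(R - R\right) 7 = -1 + 0 \cdot 7 = -1 + 0 = -1$)
$V{\left(149,36 \right)} - D{\left(-38 \right)} = -1 - \left(25 - -190\right) = -1 - \left(25 + 190\right) = -1 - 215 = -216$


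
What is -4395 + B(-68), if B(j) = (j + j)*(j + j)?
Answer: 14101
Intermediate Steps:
B(j) = 4*j² (B(j) = (2*j)*(2*j) = 4*j²)
-4395 + B(-68) = -4395 + 4*(-68)² = -4395 + 4*4624 = -4395 + 18496 = 14101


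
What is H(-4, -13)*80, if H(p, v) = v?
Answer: -1040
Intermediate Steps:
H(-4, -13)*80 = -13*80 = -1040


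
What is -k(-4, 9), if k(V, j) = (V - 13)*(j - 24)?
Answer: -255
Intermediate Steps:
k(V, j) = (-24 + j)*(-13 + V) (k(V, j) = (-13 + V)*(-24 + j) = (-24 + j)*(-13 + V))
-k(-4, 9) = -(312 - 24*(-4) - 13*9 - 4*9) = -(312 + 96 - 117 - 36) = -1*255 = -255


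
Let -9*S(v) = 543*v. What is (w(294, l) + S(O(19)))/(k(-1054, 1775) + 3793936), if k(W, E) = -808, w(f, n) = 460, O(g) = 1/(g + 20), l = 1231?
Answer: 53639/443795976 ≈ 0.00012086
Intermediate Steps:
O(g) = 1/(20 + g)
S(v) = -181*v/3
(w(294, l) + S(O(19)))/(k(-1054, 1775) + 3793936) = (460 - 181/(3*(20 + 19)))/(-808 + 3793936) = (460 - 181/3/39)/3793128 = (460 - 181/3*1/39)*(1/3793128) = (460 - 181/117)*(1/3793128) = (53639/117)*(1/3793128) = 53639/443795976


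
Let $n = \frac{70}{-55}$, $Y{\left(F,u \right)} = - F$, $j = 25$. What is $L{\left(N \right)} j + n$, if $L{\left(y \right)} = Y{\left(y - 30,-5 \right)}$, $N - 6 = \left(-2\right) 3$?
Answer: $\frac{8236}{11} \approx 748.73$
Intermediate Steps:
$N = 0$ ($N = 6 - 6 = 0$)
$n = - \frac{14}{11}$ ($n = 70 \left(- \frac{1}{55}\right) = - \frac{14}{11} \approx -1.2727$)
$L{\left(y \right)} = 30 - y$ ($L{\left(y \right)} = - (y - 30) = - (-30 + y) = 30 - y$)
$L{\left(N \right)} j + n = \left(30 - 0\right) 25 - \frac{14}{11} = \left(30 + 0\right) 25 - \frac{14}{11} = 30 \cdot 25 - \frac{14}{11} = 750 - \frac{14}{11} = \frac{8236}{11}$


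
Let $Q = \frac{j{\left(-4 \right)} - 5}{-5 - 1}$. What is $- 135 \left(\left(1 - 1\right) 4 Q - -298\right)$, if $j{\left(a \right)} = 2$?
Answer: $-40230$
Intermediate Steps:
$Q = \frac{1}{2}$ ($Q = \frac{2 - 5}{-5 - 1} = \frac{2 - 5}{-6} = \left(-3\right) \left(- \frac{1}{6}\right) = \frac{1}{2} \approx 0.5$)
$- 135 \left(\left(1 - 1\right) 4 Q - -298\right) = - 135 \left(\left(1 - 1\right) 4 \cdot \frac{1}{2} - -298\right) = - 135 \left(0 \cdot 2 + 298\right) = - 135 \left(0 + 298\right) = \left(-135\right) 298 = -40230$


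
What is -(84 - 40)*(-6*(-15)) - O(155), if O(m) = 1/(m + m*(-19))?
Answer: -11048399/2790 ≈ -3960.0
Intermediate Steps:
O(m) = -1/(18*m) (O(m) = 1/(m - 19*m) = 1/(-18*m) = -1/(18*m))
-(84 - 40)*(-6*(-15)) - O(155) = -(84 - 40)*(-6*(-15)) - (-1)/(18*155) = -44*90 - (-1)/(18*155) = -1*3960 - 1*(-1/2790) = -3960 + 1/2790 = -11048399/2790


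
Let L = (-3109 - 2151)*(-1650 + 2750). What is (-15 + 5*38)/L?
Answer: -7/231440 ≈ -3.0245e-5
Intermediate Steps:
L = -5786000 (L = -5260*1100 = -5786000)
(-15 + 5*38)/L = (-15 + 5*38)/(-5786000) = (-15 + 190)*(-1/5786000) = 175*(-1/5786000) = -7/231440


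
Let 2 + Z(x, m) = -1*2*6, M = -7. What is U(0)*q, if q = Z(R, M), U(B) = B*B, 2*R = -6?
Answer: 0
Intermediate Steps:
R = -3 (R = (½)*(-6) = -3)
U(B) = B²
Z(x, m) = -14 (Z(x, m) = -2 - 1*2*6 = -2 - 2*6 = -2 - 12 = -14)
q = -14
U(0)*q = 0²*(-14) = 0*(-14) = 0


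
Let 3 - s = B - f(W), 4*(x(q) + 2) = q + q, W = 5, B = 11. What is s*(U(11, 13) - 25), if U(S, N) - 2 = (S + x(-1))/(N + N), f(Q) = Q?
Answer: 3537/52 ≈ 68.019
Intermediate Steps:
x(q) = -2 + q/2 (x(q) = -2 + (q + q)/4 = -2 + (2*q)/4 = -2 + q/2)
s = -3 (s = 3 - (11 - 1*5) = 3 - (11 - 5) = 3 - 1*6 = 3 - 6 = -3)
U(S, N) = 2 + (-5/2 + S)/(2*N) (U(S, N) = 2 + (S + (-2 + (1/2)*(-1)))/(N + N) = 2 + (S + (-2 - 1/2))/((2*N)) = 2 + (S - 5/2)*(1/(2*N)) = 2 + (-5/2 + S)*(1/(2*N)) = 2 + (-5/2 + S)/(2*N))
s*(U(11, 13) - 25) = -3*((1/4)*(-5 + 2*11 + 8*13)/13 - 25) = -3*((1/4)*(1/13)*(-5 + 22 + 104) - 25) = -3*((1/4)*(1/13)*121 - 25) = -3*(121/52 - 25) = -3*(-1179/52) = 3537/52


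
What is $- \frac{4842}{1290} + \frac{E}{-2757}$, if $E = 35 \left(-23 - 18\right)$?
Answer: $- \frac{1916374}{592755} \approx -3.233$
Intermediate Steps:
$E = -1435$ ($E = 35 \left(-41\right) = -1435$)
$- \frac{4842}{1290} + \frac{E}{-2757} = - \frac{4842}{1290} - \frac{1435}{-2757} = \left(-4842\right) \frac{1}{1290} - - \frac{1435}{2757} = - \frac{807}{215} + \frac{1435}{2757} = - \frac{1916374}{592755}$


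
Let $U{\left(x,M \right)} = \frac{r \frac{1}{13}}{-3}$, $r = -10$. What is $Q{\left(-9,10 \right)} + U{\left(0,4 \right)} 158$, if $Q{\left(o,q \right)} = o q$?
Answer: $- \frac{1930}{39} \approx -49.487$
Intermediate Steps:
$U{\left(x,M \right)} = \frac{10}{39}$ ($U{\left(x,M \right)} = \frac{\left(-10\right) \frac{1}{13}}{-3} = \left(-10\right) \frac{1}{13} \left(- \frac{1}{3}\right) = \left(- \frac{10}{13}\right) \left(- \frac{1}{3}\right) = \frac{10}{39}$)
$Q{\left(-9,10 \right)} + U{\left(0,4 \right)} 158 = \left(-9\right) 10 + \frac{10}{39} \cdot 158 = -90 + \frac{1580}{39} = - \frac{1930}{39}$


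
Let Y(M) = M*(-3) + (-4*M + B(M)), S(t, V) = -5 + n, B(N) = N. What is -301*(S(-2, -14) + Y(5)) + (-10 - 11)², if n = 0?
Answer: 10976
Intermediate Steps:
S(t, V) = -5 (S(t, V) = -5 + 0 = -5)
Y(M) = -6*M (Y(M) = M*(-3) + (-4*M + M) = -3*M - 3*M = -6*M)
-301*(S(-2, -14) + Y(5)) + (-10 - 11)² = -301*(-5 - 6*5) + (-10 - 11)² = -301*(-5 - 30) + (-21)² = -301*(-35) + 441 = 10535 + 441 = 10976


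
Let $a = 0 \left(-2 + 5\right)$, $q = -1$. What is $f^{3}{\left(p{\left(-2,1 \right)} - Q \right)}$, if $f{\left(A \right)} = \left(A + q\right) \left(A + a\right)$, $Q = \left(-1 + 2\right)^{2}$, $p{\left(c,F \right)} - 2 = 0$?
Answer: $0$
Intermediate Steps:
$p{\left(c,F \right)} = 2$ ($p{\left(c,F \right)} = 2 + 0 = 2$)
$a = 0$ ($a = 0 \cdot 3 = 0$)
$Q = 1$ ($Q = 1^{2} = 1$)
$f{\left(A \right)} = A \left(-1 + A\right)$ ($f{\left(A \right)} = \left(A - 1\right) \left(A + 0\right) = \left(-1 + A\right) A = A \left(-1 + A\right)$)
$f^{3}{\left(p{\left(-2,1 \right)} - Q \right)} = \left(\left(2 - 1\right) \left(-1 + \left(2 - 1\right)\right)\right)^{3} = \left(1 \left(-1 + 1\right)\right)^{3} = \left(1 \cdot 0\right)^{3} = 0^{3} = 0$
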